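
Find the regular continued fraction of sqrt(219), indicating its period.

Write x_i = (sqrt(219) + m_i)/d_i with (m_0, d_0) = (0, 1). a_0 = floor(sqrt(219)) = 14, since 14^2 = 196 <= 219 < 225 = 15^2.
Iterate m_{i+1} = d_i*a_i - m_i, d_{i+1} = (219 - m_{i+1}^2)/d_i, a_{i+1} = floor((a_0 + m_{i+1})/d_{i+1}):
  m_1 = 1*14 - 0 = 14, d_1 = (219 - 14^2)/1 = 23/1 = 23, a_1 = floor((14 + 14)/23) = 1.
  m_2 = 23*1 - 14 = 9, d_2 = (219 - 9^2)/23 = 138/23 = 6, a_2 = floor((14 + 9)/6) = 3.
  m_3 = 6*3 - 9 = 9, d_3 = (219 - 9^2)/6 = 138/6 = 23, a_3 = floor((14 + 9)/23) = 1.
  m_4 = 23*1 - 9 = 14, d_4 = (219 - 14^2)/23 = 23/23 = 1, a_4 = floor((14 + 14)/1) = 28.
  m_5 = 1*28 - 14 = 14, d_5 = (219 - 14^2)/1 = 23/1 = 23: (m_5, d_5) = (m_1, d_1) = (14, 23), so from here the quotients repeat a_1, ..., a_4; the period length is 4.
Hence the expansion of sqrt(219) is a_0 = 14 followed by the repeating block 1, 3, 1, 28 (period 4).

[14; (1, 3, 1, 28)]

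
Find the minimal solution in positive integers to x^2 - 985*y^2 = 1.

(x, y) = (332929, 10608)

First expand sqrt(985) as a continued fraction. With x_i = (sqrt(985) + m_i)/d_i and (m_0, d_0) = (0, 1): a_0 = floor(sqrt(985)) = 31, since 31^2 = 961 <= 985 < 1024 = 32^2.
Iterate m_{i+1} = d_i*a_i - m_i, d_{i+1} = (985 - m_{i+1}^2)/d_i, a_{i+1} = floor((a_0 + m_{i+1})/d_{i+1}):
  m_1 = 1*31 - 0 = 31, d_1 = (985 - 31^2)/1 = 24/1 = 24, a_1 = floor((31 + 31)/24) = 2.
  m_2 = 24*2 - 31 = 17, d_2 = (985 - 17^2)/24 = 696/24 = 29, a_2 = floor((31 + 17)/29) = 1.
  m_3 = 29*1 - 17 = 12, d_3 = (985 - 12^2)/29 = 841/29 = 29, a_3 = floor((31 + 12)/29) = 1.
  m_4 = 29*1 - 12 = 17, d_4 = (985 - 17^2)/29 = 696/29 = 24, a_4 = floor((31 + 17)/24) = 2.
  m_5 = 24*2 - 17 = 31, d_5 = (985 - 31^2)/24 = 24/24 = 1, a_5 = floor((31 + 31)/1) = 62.
  m_6 = 1*62 - 31 = 31, d_6 = (985 - 31^2)/1 = 24/1 = 24: (m_6, d_6) = (m_1, d_1) = (31, 24), so from here the quotients repeat a_1, ..., a_5; the period length is 5.
So sqrt(985) = [31; (2, 1, 1, 2, 62)] with period length k = 5.
k is odd, so (p_{k-1}, q_{k-1}) only solves x^2 - 985y^2 = -1 and the fundamental solution of x^2 - 985y^2 = 1 is (p_{2k-1}, q_{2k-1}) = (p_9, q_9); compute convergents through index 9, running through the period twice.
Convergents (p_i = a_i*p_{i-1} + p_{i-2}, q_i = a_i*q_{i-1} + q_{i-2} with p_{-2}=0, p_{-1}=1, q_{-2}=1, q_{-1}=0):
  i=0: a_0=31, p_0 = 31*1 + 0 = 31, q_0 = 31*0 + 1 = 1.
  i=1: a_1=2, p_1 = 2*31 + 1 = 63, q_1 = 2*1 + 0 = 2.
  i=2: a_2=1, p_2 = 1*63 + 31 = 94, q_2 = 1*2 + 1 = 3.
  i=3: a_3=1, p_3 = 1*94 + 63 = 157, q_3 = 1*3 + 2 = 5.
  i=4: a_4=2, p_4 = 2*157 + 94 = 408, q_4 = 2*5 + 3 = 13.
  i=5: a_5=62, p_5 = 62*408 + 157 = 25453, q_5 = 62*13 + 5 = 811.
  i=6: a_6=2, p_6 = 2*25453 + 408 = 51314, q_6 = 2*811 + 13 = 1635.
  i=7: a_7=1, p_7 = 1*51314 + 25453 = 76767, q_7 = 1*1635 + 811 = 2446.
  i=8: a_8=1, p_8 = 1*76767 + 51314 = 128081, q_8 = 1*2446 + 1635 = 4081.
  i=9: a_9=2, p_9 = 2*128081 + 76767 = 332929, q_9 = 2*4081 + 2446 = 10608.
Indeed p_4^2 - 985*q_4^2 = 166464 - 166465 = -1, not +1.
Check: 332929^2 - 985*10608^2 = 110841719041 - 110841719040 = 1, so (x, y) = (332929, 10608) solves the equation, and by the theorem it is the least positive solution.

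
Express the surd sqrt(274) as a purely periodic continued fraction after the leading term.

Write x_i = (sqrt(274) + m_i)/d_i with (m_0, d_0) = (0, 1). a_0 = floor(sqrt(274)) = 16, since 16^2 = 256 <= 274 < 289 = 17^2.
Iterate m_{i+1} = d_i*a_i - m_i, d_{i+1} = (274 - m_{i+1}^2)/d_i, a_{i+1} = floor((a_0 + m_{i+1})/d_{i+1}):
  m_1 = 1*16 - 0 = 16, d_1 = (274 - 16^2)/1 = 18/1 = 18, a_1 = floor((16 + 16)/18) = 1.
  m_2 = 18*1 - 16 = 2, d_2 = (274 - 2^2)/18 = 270/18 = 15, a_2 = floor((16 + 2)/15) = 1.
  m_3 = 15*1 - 2 = 13, d_3 = (274 - 13^2)/15 = 105/15 = 7, a_3 = floor((16 + 13)/7) = 4.
  m_4 = 7*4 - 13 = 15, d_4 = (274 - 15^2)/7 = 49/7 = 7, a_4 = floor((16 + 15)/7) = 4.
  m_5 = 7*4 - 15 = 13, d_5 = (274 - 13^2)/7 = 105/7 = 15, a_5 = floor((16 + 13)/15) = 1.
  m_6 = 15*1 - 13 = 2, d_6 = (274 - 2^2)/15 = 270/15 = 18, a_6 = floor((16 + 2)/18) = 1.
  m_7 = 18*1 - 2 = 16, d_7 = (274 - 16^2)/18 = 18/18 = 1, a_7 = floor((16 + 16)/1) = 32.
  m_8 = 1*32 - 16 = 16, d_8 = (274 - 16^2)/1 = 18/1 = 18: (m_8, d_8) = (m_1, d_1) = (16, 18), so from here the quotients repeat a_1, ..., a_7; the period length is 7.
Hence the expansion of sqrt(274) is a_0 = 16 followed by the repeating block 1, 1, 4, 4, 1, 1, 32 (period 7).

[16; (1, 1, 4, 4, 1, 1, 32)]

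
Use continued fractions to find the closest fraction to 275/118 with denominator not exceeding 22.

7/3

Expand x = 275/118 as a continued fraction with the Euclidean algorithm:
  275 = 2*118 + 39, so a_0 = 2.
  118 = 3*39 + 1, so a_1 = 3.
  39 = 39*1 + 0, so a_2 = 39.
so x = [2; 3, 39].
Convergents (p_i = a_i*p_{i-1} + p_{i-2}, q_i = a_i*q_{i-1} + q_{i-2} with p_{-2}=0, p_{-1}=1, q_{-2}=1, q_{-1}=0), until the denominator exceeds 22:
  i=0: a_0=2, p_0 = 2*1 + 0 = 2, q_0 = 2*0 + 1 = 1.
  i=1: a_1=3, p_1 = 3*2 + 1 = 7, q_1 = 3*1 + 0 = 3.
  i=2: a_2=39, p_2 = 39*7 + 2 = 275, q_2 = 39*3 + 1 = 118.
q_2 = 118 > 22, so the last convergent with denominator <= 22 is p_1/q_1 = 7/3.
The closest fraction with denominator <= 22 is either p_1/q_1 or the intermediate fraction (k*p_1 + p_0)/(k*q_1 + q_0) with the largest k >= 1 whose denominator stays <= 22; these approach x as k grows, and every other convergent or intermediate fraction in range is farther away.
Largest k: floor((22 - q_0)/q_1) = floor((22 - 1)/3) = 7.
That gives (7*7 + 2)/(7*3 + 1) = 51/22.
Compare the errors: |x - 7/3| = |275*3 - 7*118|/(118*3) = 1/354, and |x - 51/22| = |275*22 - 51*118|/(118*22) = 32/2596.
Cross-multiplying, 1*2596 = 2596 < 11328 = 32*354, so 1/354 is smaller: the convergent 7/3 is closer to x than 51/22.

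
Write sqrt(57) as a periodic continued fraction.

[7; (1, 1, 4, 1, 1, 14)]

Write x_i = (sqrt(57) + m_i)/d_i with (m_0, d_0) = (0, 1). a_0 = floor(sqrt(57)) = 7, since 7^2 = 49 <= 57 < 64 = 8^2.
Iterate m_{i+1} = d_i*a_i - m_i, d_{i+1} = (57 - m_{i+1}^2)/d_i, a_{i+1} = floor((a_0 + m_{i+1})/d_{i+1}):
  m_1 = 1*7 - 0 = 7, d_1 = (57 - 7^2)/1 = 8/1 = 8, a_1 = floor((7 + 7)/8) = 1.
  m_2 = 8*1 - 7 = 1, d_2 = (57 - 1^2)/8 = 56/8 = 7, a_2 = floor((7 + 1)/7) = 1.
  m_3 = 7*1 - 1 = 6, d_3 = (57 - 6^2)/7 = 21/7 = 3, a_3 = floor((7 + 6)/3) = 4.
  m_4 = 3*4 - 6 = 6, d_4 = (57 - 6^2)/3 = 21/3 = 7, a_4 = floor((7 + 6)/7) = 1.
  m_5 = 7*1 - 6 = 1, d_5 = (57 - 1^2)/7 = 56/7 = 8, a_5 = floor((7 + 1)/8) = 1.
  m_6 = 8*1 - 1 = 7, d_6 = (57 - 7^2)/8 = 8/8 = 1, a_6 = floor((7 + 7)/1) = 14.
  m_7 = 1*14 - 7 = 7, d_7 = (57 - 7^2)/1 = 8/1 = 8: (m_7, d_7) = (m_1, d_1) = (7, 8), so from here the quotients repeat a_1, ..., a_6; the period length is 6.
Hence the expansion of sqrt(57) is a_0 = 7 followed by the repeating block 1, 1, 4, 1, 1, 14 (period 6).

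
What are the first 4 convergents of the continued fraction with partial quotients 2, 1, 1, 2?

Using the convergent recurrence p_i = a_i*p_{i-1} + p_{i-2}, q_i = a_i*q_{i-1} + q_{i-2} with p_{-2}=0, p_{-1}=1, q_{-2}=1, q_{-1}=0:
  i=0: a_0=2, p_0 = 2*1 + 0 = 2, q_0 = 2*0 + 1 = 1.
  i=1: a_1=1, p_1 = 1*2 + 1 = 3, q_1 = 1*1 + 0 = 1.
  i=2: a_2=1, p_2 = 1*3 + 2 = 5, q_2 = 1*1 + 1 = 2.
  i=3: a_3=2, p_3 = 2*5 + 3 = 13, q_3 = 2*2 + 1 = 5.

2/1, 3/1, 5/2, 13/5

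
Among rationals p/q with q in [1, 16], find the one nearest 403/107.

Expand x = 403/107 as a continued fraction with the Euclidean algorithm:
  403 = 3*107 + 82, so a_0 = 3.
  107 = 1*82 + 25, so a_1 = 1.
  82 = 3*25 + 7, so a_2 = 3.
  25 = 3*7 + 4, so a_3 = 3.
  7 = 1*4 + 3, so a_4 = 1.
  4 = 1*3 + 1, so a_5 = 1.
  3 = 3*1 + 0, so a_6 = 3.
so x = [3; 1, 3, 3, 1, 1, 3].
Convergents (p_i = a_i*p_{i-1} + p_{i-2}, q_i = a_i*q_{i-1} + q_{i-2} with p_{-2}=0, p_{-1}=1, q_{-2}=1, q_{-1}=0), until the denominator exceeds 16:
  i=0: a_0=3, p_0 = 3*1 + 0 = 3, q_0 = 3*0 + 1 = 1.
  i=1: a_1=1, p_1 = 1*3 + 1 = 4, q_1 = 1*1 + 0 = 1.
  i=2: a_2=3, p_2 = 3*4 + 3 = 15, q_2 = 3*1 + 1 = 4.
  i=3: a_3=3, p_3 = 3*15 + 4 = 49, q_3 = 3*4 + 1 = 13.
  i=4: a_4=1, p_4 = 1*49 + 15 = 64, q_4 = 1*13 + 4 = 17.
q_4 = 17 > 16, so the last convergent with denominator <= 16 is p_3/q_3 = 49/13.
The closest fraction with denominator <= 16 is either p_3/q_3 or the intermediate fraction (k*p_3 + p_2)/(k*q_3 + q_2) with the largest k >= 1 whose denominator stays <= 16; these approach x as k grows, and every other convergent or intermediate fraction in range is farther away.
Largest k: floor((16 - q_2)/q_3) = floor((16 - 4)/13) = 0.
Since k = 0, no intermediate fraction beyond p_3/q_3 has denominator <= 16, so the convergent 49/13 is the closest (its error is |403*13 - 49*107|/(107*13) = 4/1391).

49/13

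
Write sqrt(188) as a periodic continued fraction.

Write x_i = (sqrt(188) + m_i)/d_i with (m_0, d_0) = (0, 1). a_0 = floor(sqrt(188)) = 13, since 13^2 = 169 <= 188 < 196 = 14^2.
Iterate m_{i+1} = d_i*a_i - m_i, d_{i+1} = (188 - m_{i+1}^2)/d_i, a_{i+1} = floor((a_0 + m_{i+1})/d_{i+1}):
  m_1 = 1*13 - 0 = 13, d_1 = (188 - 13^2)/1 = 19/1 = 19, a_1 = floor((13 + 13)/19) = 1.
  m_2 = 19*1 - 13 = 6, d_2 = (188 - 6^2)/19 = 152/19 = 8, a_2 = floor((13 + 6)/8) = 2.
  m_3 = 8*2 - 6 = 10, d_3 = (188 - 10^2)/8 = 88/8 = 11, a_3 = floor((13 + 10)/11) = 2.
  m_4 = 11*2 - 10 = 12, d_4 = (188 - 12^2)/11 = 44/11 = 4, a_4 = floor((13 + 12)/4) = 6.
  m_5 = 4*6 - 12 = 12, d_5 = (188 - 12^2)/4 = 44/4 = 11, a_5 = floor((13 + 12)/11) = 2.
  m_6 = 11*2 - 12 = 10, d_6 = (188 - 10^2)/11 = 88/11 = 8, a_6 = floor((13 + 10)/8) = 2.
  m_7 = 8*2 - 10 = 6, d_7 = (188 - 6^2)/8 = 152/8 = 19, a_7 = floor((13 + 6)/19) = 1.
  m_8 = 19*1 - 6 = 13, d_8 = (188 - 13^2)/19 = 19/19 = 1, a_8 = floor((13 + 13)/1) = 26.
  m_9 = 1*26 - 13 = 13, d_9 = (188 - 13^2)/1 = 19/1 = 19: (m_9, d_9) = (m_1, d_1) = (13, 19), so from here the quotients repeat a_1, ..., a_8; the period length is 8.
Hence the expansion of sqrt(188) is a_0 = 13 followed by the repeating block 1, 2, 2, 6, 2, 2, 1, 26 (period 8).

[13; (1, 2, 2, 6, 2, 2, 1, 26)]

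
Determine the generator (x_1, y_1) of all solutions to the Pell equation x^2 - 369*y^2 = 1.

First expand sqrt(369) as a continued fraction. With x_i = (sqrt(369) + m_i)/d_i and (m_0, d_0) = (0, 1): a_0 = floor(sqrt(369)) = 19, since 19^2 = 361 <= 369 < 400 = 20^2.
Iterate m_{i+1} = d_i*a_i - m_i, d_{i+1} = (369 - m_{i+1}^2)/d_i, a_{i+1} = floor((a_0 + m_{i+1})/d_{i+1}):
  m_1 = 1*19 - 0 = 19, d_1 = (369 - 19^2)/1 = 8/1 = 8, a_1 = floor((19 + 19)/8) = 4.
  m_2 = 8*4 - 19 = 13, d_2 = (369 - 13^2)/8 = 200/8 = 25, a_2 = floor((19 + 13)/25) = 1.
  m_3 = 25*1 - 13 = 12, d_3 = (369 - 12^2)/25 = 225/25 = 9, a_3 = floor((19 + 12)/9) = 3.
  m_4 = 9*3 - 12 = 15, d_4 = (369 - 15^2)/9 = 144/9 = 16, a_4 = floor((19 + 15)/16) = 2.
  m_5 = 16*2 - 15 = 17, d_5 = (369 - 17^2)/16 = 80/16 = 5, a_5 = floor((19 + 17)/5) = 7.
  m_6 = 5*7 - 17 = 18, d_6 = (369 - 18^2)/5 = 45/5 = 9, a_6 = floor((19 + 18)/9) = 4.
  m_7 = 9*4 - 18 = 18, d_7 = (369 - 18^2)/9 = 45/9 = 5, a_7 = floor((19 + 18)/5) = 7.
  m_8 = 5*7 - 18 = 17, d_8 = (369 - 17^2)/5 = 80/5 = 16, a_8 = floor((19 + 17)/16) = 2.
  m_9 = 16*2 - 17 = 15, d_9 = (369 - 15^2)/16 = 144/16 = 9, a_9 = floor((19 + 15)/9) = 3.
  m_10 = 9*3 - 15 = 12, d_10 = (369 - 12^2)/9 = 225/9 = 25, a_10 = floor((19 + 12)/25) = 1.
  m_11 = 25*1 - 12 = 13, d_11 = (369 - 13^2)/25 = 200/25 = 8, a_11 = floor((19 + 13)/8) = 4.
  m_12 = 8*4 - 13 = 19, d_12 = (369 - 19^2)/8 = 8/8 = 1, a_12 = floor((19 + 19)/1) = 38.
  m_13 = 1*38 - 19 = 19, d_13 = (369 - 19^2)/1 = 8/1 = 8: (m_13, d_13) = (m_1, d_1) = (19, 8), so from here the quotients repeat a_1, ..., a_12; the period length is 12.
So sqrt(369) = [19; (4, 1, 3, 2, 7, 4, 7, 2, 3, 1, 4, 38)] with period length k = 12.
k is even, so the fundamental solution of x^2 - 369y^2 = 1 is (p_{k-1}, q_{k-1}) = (p_11, q_11); compute convergents through index 11.
Convergents (p_i = a_i*p_{i-1} + p_{i-2}, q_i = a_i*q_{i-1} + q_{i-2} with p_{-2}=0, p_{-1}=1, q_{-2}=1, q_{-1}=0):
  i=0: a_0=19, p_0 = 19*1 + 0 = 19, q_0 = 19*0 + 1 = 1.
  i=1: a_1=4, p_1 = 4*19 + 1 = 77, q_1 = 4*1 + 0 = 4.
  i=2: a_2=1, p_2 = 1*77 + 19 = 96, q_2 = 1*4 + 1 = 5.
  i=3: a_3=3, p_3 = 3*96 + 77 = 365, q_3 = 3*5 + 4 = 19.
  i=4: a_4=2, p_4 = 2*365 + 96 = 826, q_4 = 2*19 + 5 = 43.
  i=5: a_5=7, p_5 = 7*826 + 365 = 6147, q_5 = 7*43 + 19 = 320.
  i=6: a_6=4, p_6 = 4*6147 + 826 = 25414, q_6 = 4*320 + 43 = 1323.
  i=7: a_7=7, p_7 = 7*25414 + 6147 = 184045, q_7 = 7*1323 + 320 = 9581.
  i=8: a_8=2, p_8 = 2*184045 + 25414 = 393504, q_8 = 2*9581 + 1323 = 20485.
  i=9: a_9=3, p_9 = 3*393504 + 184045 = 1364557, q_9 = 3*20485 + 9581 = 71036.
  i=10: a_10=1, p_10 = 1*1364557 + 393504 = 1758061, q_10 = 1*71036 + 20485 = 91521.
  i=11: a_11=4, p_11 = 4*1758061 + 1364557 = 8396801, q_11 = 4*91521 + 71036 = 437120.
Check: 8396801^2 - 369*437120^2 = 70506267033601 - 70506267033600 = 1, so (x, y) = (8396801, 437120) solves the equation, and by the theorem it is the least positive solution.

(x, y) = (8396801, 437120)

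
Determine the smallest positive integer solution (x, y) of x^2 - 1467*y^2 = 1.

(x, y) = (64080026, 1673045)

First expand sqrt(1467) as a continued fraction. With x_i = (sqrt(1467) + m_i)/d_i and (m_0, d_0) = (0, 1): a_0 = floor(sqrt(1467)) = 38, since 38^2 = 1444 <= 1467 < 1521 = 39^2.
Iterate m_{i+1} = d_i*a_i - m_i, d_{i+1} = (1467 - m_{i+1}^2)/d_i, a_{i+1} = floor((a_0 + m_{i+1})/d_{i+1}):
  m_1 = 1*38 - 0 = 38, d_1 = (1467 - 38^2)/1 = 23/1 = 23, a_1 = floor((38 + 38)/23) = 3.
  m_2 = 23*3 - 38 = 31, d_2 = (1467 - 31^2)/23 = 506/23 = 22, a_2 = floor((38 + 31)/22) = 3.
  m_3 = 22*3 - 31 = 35, d_3 = (1467 - 35^2)/22 = 242/22 = 11, a_3 = floor((38 + 35)/11) = 6.
  m_4 = 11*6 - 35 = 31, d_4 = (1467 - 31^2)/11 = 506/11 = 46, a_4 = floor((38 + 31)/46) = 1.
  m_5 = 46*1 - 31 = 15, d_5 = (1467 - 15^2)/46 = 1242/46 = 27, a_5 = floor((38 + 15)/27) = 1.
  m_6 = 27*1 - 15 = 12, d_6 = (1467 - 12^2)/27 = 1323/27 = 49, a_6 = floor((38 + 12)/49) = 1.
  m_7 = 49*1 - 12 = 37, d_7 = (1467 - 37^2)/49 = 98/49 = 2, a_7 = floor((38 + 37)/2) = 37.
  m_8 = 2*37 - 37 = 37, d_8 = (1467 - 37^2)/2 = 98/2 = 49, a_8 = floor((38 + 37)/49) = 1.
  m_9 = 49*1 - 37 = 12, d_9 = (1467 - 12^2)/49 = 1323/49 = 27, a_9 = floor((38 + 12)/27) = 1.
  m_10 = 27*1 - 12 = 15, d_10 = (1467 - 15^2)/27 = 1242/27 = 46, a_10 = floor((38 + 15)/46) = 1.
  m_11 = 46*1 - 15 = 31, d_11 = (1467 - 31^2)/46 = 506/46 = 11, a_11 = floor((38 + 31)/11) = 6.
  m_12 = 11*6 - 31 = 35, d_12 = (1467 - 35^2)/11 = 242/11 = 22, a_12 = floor((38 + 35)/22) = 3.
  m_13 = 22*3 - 35 = 31, d_13 = (1467 - 31^2)/22 = 506/22 = 23, a_13 = floor((38 + 31)/23) = 3.
  m_14 = 23*3 - 31 = 38, d_14 = (1467 - 38^2)/23 = 23/23 = 1, a_14 = floor((38 + 38)/1) = 76.
  m_15 = 1*76 - 38 = 38, d_15 = (1467 - 38^2)/1 = 23/1 = 23: (m_15, d_15) = (m_1, d_1) = (38, 23), so from here the quotients repeat a_1, ..., a_14; the period length is 14.
So sqrt(1467) = [38; (3, 3, 6, 1, 1, 1, 37, 1, 1, 1, 6, 3, 3, 76)] with period length k = 14.
k is even, so the fundamental solution of x^2 - 1467y^2 = 1 is (p_{k-1}, q_{k-1}) = (p_13, q_13); compute convergents through index 13.
Convergents (p_i = a_i*p_{i-1} + p_{i-2}, q_i = a_i*q_{i-1} + q_{i-2} with p_{-2}=0, p_{-1}=1, q_{-2}=1, q_{-1}=0):
  i=0: a_0=38, p_0 = 38*1 + 0 = 38, q_0 = 38*0 + 1 = 1.
  i=1: a_1=3, p_1 = 3*38 + 1 = 115, q_1 = 3*1 + 0 = 3.
  i=2: a_2=3, p_2 = 3*115 + 38 = 383, q_2 = 3*3 + 1 = 10.
  i=3: a_3=6, p_3 = 6*383 + 115 = 2413, q_3 = 6*10 + 3 = 63.
  i=4: a_4=1, p_4 = 1*2413 + 383 = 2796, q_4 = 1*63 + 10 = 73.
  i=5: a_5=1, p_5 = 1*2796 + 2413 = 5209, q_5 = 1*73 + 63 = 136.
  i=6: a_6=1, p_6 = 1*5209 + 2796 = 8005, q_6 = 1*136 + 73 = 209.
  i=7: a_7=37, p_7 = 37*8005 + 5209 = 301394, q_7 = 37*209 + 136 = 7869.
  i=8: a_8=1, p_8 = 1*301394 + 8005 = 309399, q_8 = 1*7869 + 209 = 8078.
  i=9: a_9=1, p_9 = 1*309399 + 301394 = 610793, q_9 = 1*8078 + 7869 = 15947.
  i=10: a_10=1, p_10 = 1*610793 + 309399 = 920192, q_10 = 1*15947 + 8078 = 24025.
  i=11: a_11=6, p_11 = 6*920192 + 610793 = 6131945, q_11 = 6*24025 + 15947 = 160097.
  i=12: a_12=3, p_12 = 3*6131945 + 920192 = 19316027, q_12 = 3*160097 + 24025 = 504316.
  i=13: a_13=3, p_13 = 3*19316027 + 6131945 = 64080026, q_13 = 3*504316 + 160097 = 1673045.
Check: 64080026^2 - 1467*1673045^2 = 4106249732160676 - 4106249732160675 = 1, so (x, y) = (64080026, 1673045) solves the equation, and by the theorem it is the least positive solution.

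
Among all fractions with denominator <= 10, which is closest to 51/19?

Expand x = 51/19 as a continued fraction with the Euclidean algorithm:
  51 = 2*19 + 13, so a_0 = 2.
  19 = 1*13 + 6, so a_1 = 1.
  13 = 2*6 + 1, so a_2 = 2.
  6 = 6*1 + 0, so a_3 = 6.
so x = [2; 1, 2, 6].
Convergents (p_i = a_i*p_{i-1} + p_{i-2}, q_i = a_i*q_{i-1} + q_{i-2} with p_{-2}=0, p_{-1}=1, q_{-2}=1, q_{-1}=0), until the denominator exceeds 10:
  i=0: a_0=2, p_0 = 2*1 + 0 = 2, q_0 = 2*0 + 1 = 1.
  i=1: a_1=1, p_1 = 1*2 + 1 = 3, q_1 = 1*1 + 0 = 1.
  i=2: a_2=2, p_2 = 2*3 + 2 = 8, q_2 = 2*1 + 1 = 3.
  i=3: a_3=6, p_3 = 6*8 + 3 = 51, q_3 = 6*3 + 1 = 19.
q_3 = 19 > 10, so the last convergent with denominator <= 10 is p_2/q_2 = 8/3.
The closest fraction with denominator <= 10 is either p_2/q_2 or the intermediate fraction (k*p_2 + p_1)/(k*q_2 + q_1) with the largest k >= 1 whose denominator stays <= 10; these approach x as k grows, and every other convergent or intermediate fraction in range is farther away.
Largest k: floor((10 - q_1)/q_2) = floor((10 - 1)/3) = 3.
That gives (3*8 + 3)/(3*3 + 1) = 27/10.
Compare the errors: |x - 8/3| = |51*3 - 8*19|/(19*3) = 1/57, and |x - 27/10| = |51*10 - 27*19|/(19*10) = 3/190.
Cross-multiplying, 3*57 = 171 < 190 = 1*190, so 3/190 is smaller: the intermediate fraction 27/10 is closer to x than 8/3.

27/10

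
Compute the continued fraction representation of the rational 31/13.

[2; 2, 1, 1, 2]

Run the Euclidean algorithm on 31 and 13; the successive quotients are the partial quotients a_0, a_1, ... (each step inverts the fractional part left over by the previous one):
  31 = 2*13 + 5, so a_0 = 2.
  13 = 2*5 + 3, so a_1 = 2.
  5 = 1*3 + 2, so a_2 = 1.
  3 = 1*2 + 1, so a_3 = 1.
  2 = 2*1 + 0, so a_4 = 2.
The remainder reaches 0 after 5 divisions, so the expansion has 5 partial quotients, read off in order.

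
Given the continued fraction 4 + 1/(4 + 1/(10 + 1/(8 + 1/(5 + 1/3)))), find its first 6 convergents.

Using the convergent recurrence p_i = a_i*p_{i-1} + p_{i-2}, q_i = a_i*q_{i-1} + q_{i-2} with p_{-2}=0, p_{-1}=1, q_{-2}=1, q_{-1}=0:
  i=0: a_0=4, p_0 = 4*1 + 0 = 4, q_0 = 4*0 + 1 = 1.
  i=1: a_1=4, p_1 = 4*4 + 1 = 17, q_1 = 4*1 + 0 = 4.
  i=2: a_2=10, p_2 = 10*17 + 4 = 174, q_2 = 10*4 + 1 = 41.
  i=3: a_3=8, p_3 = 8*174 + 17 = 1409, q_3 = 8*41 + 4 = 332.
  i=4: a_4=5, p_4 = 5*1409 + 174 = 7219, q_4 = 5*332 + 41 = 1701.
  i=5: a_5=3, p_5 = 3*7219 + 1409 = 23066, q_5 = 3*1701 + 332 = 5435.

4/1, 17/4, 174/41, 1409/332, 7219/1701, 23066/5435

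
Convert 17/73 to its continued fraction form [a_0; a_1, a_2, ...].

[0; 4, 3, 2, 2]

Run the Euclidean algorithm on 17 and 73; the successive quotients are the partial quotients a_0, a_1, ... (each step inverts the fractional part left over by the previous one):
  17 = 0*73 + 17, so a_0 = 0.
  73 = 4*17 + 5, so a_1 = 4.
  17 = 3*5 + 2, so a_2 = 3.
  5 = 2*2 + 1, so a_3 = 2.
  2 = 2*1 + 0, so a_4 = 2.
The remainder reaches 0 after 5 divisions, so the expansion has 5 partial quotients, read off in order.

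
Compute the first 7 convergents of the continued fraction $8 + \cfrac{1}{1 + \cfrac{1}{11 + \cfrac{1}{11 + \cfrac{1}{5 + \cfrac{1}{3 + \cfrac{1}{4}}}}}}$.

8/1, 9/1, 107/12, 1186/133, 6037/677, 19297/2164, 83225/9333

Using the convergent recurrence p_i = a_i*p_{i-1} + p_{i-2}, q_i = a_i*q_{i-1} + q_{i-2} with p_{-2}=0, p_{-1}=1, q_{-2}=1, q_{-1}=0:
  i=0: a_0=8, p_0 = 8*1 + 0 = 8, q_0 = 8*0 + 1 = 1.
  i=1: a_1=1, p_1 = 1*8 + 1 = 9, q_1 = 1*1 + 0 = 1.
  i=2: a_2=11, p_2 = 11*9 + 8 = 107, q_2 = 11*1 + 1 = 12.
  i=3: a_3=11, p_3 = 11*107 + 9 = 1186, q_3 = 11*12 + 1 = 133.
  i=4: a_4=5, p_4 = 5*1186 + 107 = 6037, q_4 = 5*133 + 12 = 677.
  i=5: a_5=3, p_5 = 3*6037 + 1186 = 19297, q_5 = 3*677 + 133 = 2164.
  i=6: a_6=4, p_6 = 4*19297 + 6037 = 83225, q_6 = 4*2164 + 677 = 9333.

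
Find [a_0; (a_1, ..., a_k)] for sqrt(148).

Write x_i = (sqrt(148) + m_i)/d_i with (m_0, d_0) = (0, 1). a_0 = floor(sqrt(148)) = 12, since 12^2 = 144 <= 148 < 169 = 13^2.
Iterate m_{i+1} = d_i*a_i - m_i, d_{i+1} = (148 - m_{i+1}^2)/d_i, a_{i+1} = floor((a_0 + m_{i+1})/d_{i+1}):
  m_1 = 1*12 - 0 = 12, d_1 = (148 - 12^2)/1 = 4/1 = 4, a_1 = floor((12 + 12)/4) = 6.
  m_2 = 4*6 - 12 = 12, d_2 = (148 - 12^2)/4 = 4/4 = 1, a_2 = floor((12 + 12)/1) = 24.
  m_3 = 1*24 - 12 = 12, d_3 = (148 - 12^2)/1 = 4/1 = 4: (m_3, d_3) = (m_1, d_1) = (12, 4), so from here the quotients repeat a_1, a_2; the period length is 2.
Hence the expansion of sqrt(148) is a_0 = 12 followed by the repeating block 6, 24 (period 2).

[12; (6, 24)]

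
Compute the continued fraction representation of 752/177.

Run the Euclidean algorithm on 752 and 177; the successive quotients are the partial quotients a_0, a_1, ... (each step inverts the fractional part left over by the previous one):
  752 = 4*177 + 44, so a_0 = 4.
  177 = 4*44 + 1, so a_1 = 4.
  44 = 44*1 + 0, so a_2 = 44.
The remainder reaches 0 after 3 divisions, so the expansion has 3 partial quotients, read off in order.

[4; 4, 44]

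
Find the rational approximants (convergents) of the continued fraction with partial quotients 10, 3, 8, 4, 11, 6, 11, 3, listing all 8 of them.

10/1, 31/3, 258/25, 1063/103, 11951/1158, 72769/7051, 812410/78719, 2509999/243208

Using the convergent recurrence p_i = a_i*p_{i-1} + p_{i-2}, q_i = a_i*q_{i-1} + q_{i-2} with p_{-2}=0, p_{-1}=1, q_{-2}=1, q_{-1}=0:
  i=0: a_0=10, p_0 = 10*1 + 0 = 10, q_0 = 10*0 + 1 = 1.
  i=1: a_1=3, p_1 = 3*10 + 1 = 31, q_1 = 3*1 + 0 = 3.
  i=2: a_2=8, p_2 = 8*31 + 10 = 258, q_2 = 8*3 + 1 = 25.
  i=3: a_3=4, p_3 = 4*258 + 31 = 1063, q_3 = 4*25 + 3 = 103.
  i=4: a_4=11, p_4 = 11*1063 + 258 = 11951, q_4 = 11*103 + 25 = 1158.
  i=5: a_5=6, p_5 = 6*11951 + 1063 = 72769, q_5 = 6*1158 + 103 = 7051.
  i=6: a_6=11, p_6 = 11*72769 + 11951 = 812410, q_6 = 11*7051 + 1158 = 78719.
  i=7: a_7=3, p_7 = 3*812410 + 72769 = 2509999, q_7 = 3*78719 + 7051 = 243208.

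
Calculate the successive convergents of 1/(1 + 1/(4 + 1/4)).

0/1, 1/1, 4/5, 17/21

Using the convergent recurrence p_i = a_i*p_{i-1} + p_{i-2}, q_i = a_i*q_{i-1} + q_{i-2} with p_{-2}=0, p_{-1}=1, q_{-2}=1, q_{-1}=0:
  i=0: a_0=0, p_0 = 0*1 + 0 = 0, q_0 = 0*0 + 1 = 1.
  i=1: a_1=1, p_1 = 1*0 + 1 = 1, q_1 = 1*1 + 0 = 1.
  i=2: a_2=4, p_2 = 4*1 + 0 = 4, q_2 = 4*1 + 1 = 5.
  i=3: a_3=4, p_3 = 4*4 + 1 = 17, q_3 = 4*5 + 1 = 21.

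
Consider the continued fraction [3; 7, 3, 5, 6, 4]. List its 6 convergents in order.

Using the convergent recurrence p_i = a_i*p_{i-1} + p_{i-2}, q_i = a_i*q_{i-1} + q_{i-2} with p_{-2}=0, p_{-1}=1, q_{-2}=1, q_{-1}=0:
  i=0: a_0=3, p_0 = 3*1 + 0 = 3, q_0 = 3*0 + 1 = 1.
  i=1: a_1=7, p_1 = 7*3 + 1 = 22, q_1 = 7*1 + 0 = 7.
  i=2: a_2=3, p_2 = 3*22 + 3 = 69, q_2 = 3*7 + 1 = 22.
  i=3: a_3=5, p_3 = 5*69 + 22 = 367, q_3 = 5*22 + 7 = 117.
  i=4: a_4=6, p_4 = 6*367 + 69 = 2271, q_4 = 6*117 + 22 = 724.
  i=5: a_5=4, p_5 = 4*2271 + 367 = 9451, q_5 = 4*724 + 117 = 3013.

3/1, 22/7, 69/22, 367/117, 2271/724, 9451/3013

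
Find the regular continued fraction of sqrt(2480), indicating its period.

[49; (1, 3, 1, 98)]

Write x_i = (sqrt(2480) + m_i)/d_i with (m_0, d_0) = (0, 1). a_0 = floor(sqrt(2480)) = 49, since 49^2 = 2401 <= 2480 < 2500 = 50^2.
Iterate m_{i+1} = d_i*a_i - m_i, d_{i+1} = (2480 - m_{i+1}^2)/d_i, a_{i+1} = floor((a_0 + m_{i+1})/d_{i+1}):
  m_1 = 1*49 - 0 = 49, d_1 = (2480 - 49^2)/1 = 79/1 = 79, a_1 = floor((49 + 49)/79) = 1.
  m_2 = 79*1 - 49 = 30, d_2 = (2480 - 30^2)/79 = 1580/79 = 20, a_2 = floor((49 + 30)/20) = 3.
  m_3 = 20*3 - 30 = 30, d_3 = (2480 - 30^2)/20 = 1580/20 = 79, a_3 = floor((49 + 30)/79) = 1.
  m_4 = 79*1 - 30 = 49, d_4 = (2480 - 49^2)/79 = 79/79 = 1, a_4 = floor((49 + 49)/1) = 98.
  m_5 = 1*98 - 49 = 49, d_5 = (2480 - 49^2)/1 = 79/1 = 79: (m_5, d_5) = (m_1, d_1) = (49, 79), so from here the quotients repeat a_1, ..., a_4; the period length is 4.
Hence the expansion of sqrt(2480) is a_0 = 49 followed by the repeating block 1, 3, 1, 98 (period 4).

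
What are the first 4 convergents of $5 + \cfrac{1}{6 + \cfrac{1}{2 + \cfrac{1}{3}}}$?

Using the convergent recurrence p_i = a_i*p_{i-1} + p_{i-2}, q_i = a_i*q_{i-1} + q_{i-2} with p_{-2}=0, p_{-1}=1, q_{-2}=1, q_{-1}=0:
  i=0: a_0=5, p_0 = 5*1 + 0 = 5, q_0 = 5*0 + 1 = 1.
  i=1: a_1=6, p_1 = 6*5 + 1 = 31, q_1 = 6*1 + 0 = 6.
  i=2: a_2=2, p_2 = 2*31 + 5 = 67, q_2 = 2*6 + 1 = 13.
  i=3: a_3=3, p_3 = 3*67 + 31 = 232, q_3 = 3*13 + 6 = 45.

5/1, 31/6, 67/13, 232/45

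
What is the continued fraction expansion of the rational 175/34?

Run the Euclidean algorithm on 175 and 34; the successive quotients are the partial quotients a_0, a_1, ... (each step inverts the fractional part left over by the previous one):
  175 = 5*34 + 5, so a_0 = 5.
  34 = 6*5 + 4, so a_1 = 6.
  5 = 1*4 + 1, so a_2 = 1.
  4 = 4*1 + 0, so a_3 = 4.
The remainder reaches 0 after 4 divisions, so the expansion has 4 partial quotients, read off in order.

[5; 6, 1, 4]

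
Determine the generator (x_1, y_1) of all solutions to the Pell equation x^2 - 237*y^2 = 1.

First expand sqrt(237) as a continued fraction. With x_i = (sqrt(237) + m_i)/d_i and (m_0, d_0) = (0, 1): a_0 = floor(sqrt(237)) = 15, since 15^2 = 225 <= 237 < 256 = 16^2.
Iterate m_{i+1} = d_i*a_i - m_i, d_{i+1} = (237 - m_{i+1}^2)/d_i, a_{i+1} = floor((a_0 + m_{i+1})/d_{i+1}):
  m_1 = 1*15 - 0 = 15, d_1 = (237 - 15^2)/1 = 12/1 = 12, a_1 = floor((15 + 15)/12) = 2.
  m_2 = 12*2 - 15 = 9, d_2 = (237 - 9^2)/12 = 156/12 = 13, a_2 = floor((15 + 9)/13) = 1.
  m_3 = 13*1 - 9 = 4, d_3 = (237 - 4^2)/13 = 221/13 = 17, a_3 = floor((15 + 4)/17) = 1.
  m_4 = 17*1 - 4 = 13, d_4 = (237 - 13^2)/17 = 68/17 = 4, a_4 = floor((15 + 13)/4) = 7.
  m_5 = 4*7 - 13 = 15, d_5 = (237 - 15^2)/4 = 12/4 = 3, a_5 = floor((15 + 15)/3) = 10.
  m_6 = 3*10 - 15 = 15, d_6 = (237 - 15^2)/3 = 12/3 = 4, a_6 = floor((15 + 15)/4) = 7.
  m_7 = 4*7 - 15 = 13, d_7 = (237 - 13^2)/4 = 68/4 = 17, a_7 = floor((15 + 13)/17) = 1.
  m_8 = 17*1 - 13 = 4, d_8 = (237 - 4^2)/17 = 221/17 = 13, a_8 = floor((15 + 4)/13) = 1.
  m_9 = 13*1 - 4 = 9, d_9 = (237 - 9^2)/13 = 156/13 = 12, a_9 = floor((15 + 9)/12) = 2.
  m_10 = 12*2 - 9 = 15, d_10 = (237 - 15^2)/12 = 12/12 = 1, a_10 = floor((15 + 15)/1) = 30.
  m_11 = 1*30 - 15 = 15, d_11 = (237 - 15^2)/1 = 12/1 = 12: (m_11, d_11) = (m_1, d_1) = (15, 12), so from here the quotients repeat a_1, ..., a_10; the period length is 10.
So sqrt(237) = [15; (2, 1, 1, 7, 10, 7, 1, 1, 2, 30)] with period length k = 10.
k is even, so the fundamental solution of x^2 - 237y^2 = 1 is (p_{k-1}, q_{k-1}) = (p_9, q_9); compute convergents through index 9.
Convergents (p_i = a_i*p_{i-1} + p_{i-2}, q_i = a_i*q_{i-1} + q_{i-2} with p_{-2}=0, p_{-1}=1, q_{-2}=1, q_{-1}=0):
  i=0: a_0=15, p_0 = 15*1 + 0 = 15, q_0 = 15*0 + 1 = 1.
  i=1: a_1=2, p_1 = 2*15 + 1 = 31, q_1 = 2*1 + 0 = 2.
  i=2: a_2=1, p_2 = 1*31 + 15 = 46, q_2 = 1*2 + 1 = 3.
  i=3: a_3=1, p_3 = 1*46 + 31 = 77, q_3 = 1*3 + 2 = 5.
  i=4: a_4=7, p_4 = 7*77 + 46 = 585, q_4 = 7*5 + 3 = 38.
  i=5: a_5=10, p_5 = 10*585 + 77 = 5927, q_5 = 10*38 + 5 = 385.
  i=6: a_6=7, p_6 = 7*5927 + 585 = 42074, q_6 = 7*385 + 38 = 2733.
  i=7: a_7=1, p_7 = 1*42074 + 5927 = 48001, q_7 = 1*2733 + 385 = 3118.
  i=8: a_8=1, p_8 = 1*48001 + 42074 = 90075, q_8 = 1*3118 + 2733 = 5851.
  i=9: a_9=2, p_9 = 2*90075 + 48001 = 228151, q_9 = 2*5851 + 3118 = 14820.
Check: 228151^2 - 237*14820^2 = 52052878801 - 52052878800 = 1, so (x, y) = (228151, 14820) solves the equation, and by the theorem it is the least positive solution.

(x, y) = (228151, 14820)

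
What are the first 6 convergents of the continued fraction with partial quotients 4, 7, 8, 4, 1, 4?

4/1, 29/7, 236/57, 973/235, 1209/292, 5809/1403

Using the convergent recurrence p_i = a_i*p_{i-1} + p_{i-2}, q_i = a_i*q_{i-1} + q_{i-2} with p_{-2}=0, p_{-1}=1, q_{-2}=1, q_{-1}=0:
  i=0: a_0=4, p_0 = 4*1 + 0 = 4, q_0 = 4*0 + 1 = 1.
  i=1: a_1=7, p_1 = 7*4 + 1 = 29, q_1 = 7*1 + 0 = 7.
  i=2: a_2=8, p_2 = 8*29 + 4 = 236, q_2 = 8*7 + 1 = 57.
  i=3: a_3=4, p_3 = 4*236 + 29 = 973, q_3 = 4*57 + 7 = 235.
  i=4: a_4=1, p_4 = 1*973 + 236 = 1209, q_4 = 1*235 + 57 = 292.
  i=5: a_5=4, p_5 = 4*1209 + 973 = 5809, q_5 = 4*292 + 235 = 1403.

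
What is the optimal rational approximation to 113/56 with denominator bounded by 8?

2/1

Expand x = 113/56 as a continued fraction with the Euclidean algorithm:
  113 = 2*56 + 1, so a_0 = 2.
  56 = 56*1 + 0, so a_1 = 56.
so x = [2; 56].
Convergents (p_i = a_i*p_{i-1} + p_{i-2}, q_i = a_i*q_{i-1} + q_{i-2} with p_{-2}=0, p_{-1}=1, q_{-2}=1, q_{-1}=0), until the denominator exceeds 8:
  i=0: a_0=2, p_0 = 2*1 + 0 = 2, q_0 = 2*0 + 1 = 1.
  i=1: a_1=56, p_1 = 56*2 + 1 = 113, q_1 = 56*1 + 0 = 56.
q_1 = 56 > 8, so the last convergent with denominator <= 8 is p_0/q_0 = 2/1.
The closest fraction with denominator <= 8 is either p_0/q_0 or the intermediate fraction (k*p_0 + p_{-1})/(k*q_0 + q_{-1}) with the largest k >= 1 whose denominator stays <= 8; these approach x as k grows, and every other convergent or intermediate fraction in range is farther away.
Largest k: floor((8 - q_{-1})/q_0) = floor((8 - 0)/1) = 8 (using the seeds p_{-1} = 1, q_{-1} = 0).
That gives (8*2 + 1)/(8*1 + 0) = 17/8.
Compare the errors: |x - 2/1| = |113*1 - 2*56|/(56*1) = 1/56, and |x - 17/8| = |113*8 - 17*56|/(56*8) = 48/448.
Cross-multiplying, 1*448 = 448 < 2688 = 48*56, so 1/56 is smaller: the convergent 2/1 is closer to x than 17/8.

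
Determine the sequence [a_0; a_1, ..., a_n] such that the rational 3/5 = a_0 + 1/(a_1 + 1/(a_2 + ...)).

[0; 1, 1, 2]

Run the Euclidean algorithm on 3 and 5; the successive quotients are the partial quotients a_0, a_1, ... (each step inverts the fractional part left over by the previous one):
  3 = 0*5 + 3, so a_0 = 0.
  5 = 1*3 + 2, so a_1 = 1.
  3 = 1*2 + 1, so a_2 = 1.
  2 = 2*1 + 0, so a_3 = 2.
The remainder reaches 0 after 4 divisions, so the expansion has 4 partial quotients, read off in order.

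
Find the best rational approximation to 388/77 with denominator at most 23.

Expand x = 388/77 as a continued fraction with the Euclidean algorithm:
  388 = 5*77 + 3, so a_0 = 5.
  77 = 25*3 + 2, so a_1 = 25.
  3 = 1*2 + 1, so a_2 = 1.
  2 = 2*1 + 0, so a_3 = 2.
so x = [5; 25, 1, 2].
Convergents (p_i = a_i*p_{i-1} + p_{i-2}, q_i = a_i*q_{i-1} + q_{i-2} with p_{-2}=0, p_{-1}=1, q_{-2}=1, q_{-1}=0), until the denominator exceeds 23:
  i=0: a_0=5, p_0 = 5*1 + 0 = 5, q_0 = 5*0 + 1 = 1.
  i=1: a_1=25, p_1 = 25*5 + 1 = 126, q_1 = 25*1 + 0 = 25.
q_1 = 25 > 23, so the last convergent with denominator <= 23 is p_0/q_0 = 5/1.
The closest fraction with denominator <= 23 is either p_0/q_0 or the intermediate fraction (k*p_0 + p_{-1})/(k*q_0 + q_{-1}) with the largest k >= 1 whose denominator stays <= 23; these approach x as k grows, and every other convergent or intermediate fraction in range is farther away.
Largest k: floor((23 - q_{-1})/q_0) = floor((23 - 0)/1) = 23 (using the seeds p_{-1} = 1, q_{-1} = 0).
That gives (23*5 + 1)/(23*1 + 0) = 116/23.
Compare the errors: |x - 5/1| = |388*1 - 5*77|/(77*1) = 3/77, and |x - 116/23| = |388*23 - 116*77|/(77*23) = 8/1771.
Cross-multiplying, 8*77 = 616 < 5313 = 3*1771, so 8/1771 is smaller: the intermediate fraction 116/23 is closer to x than 5/1.

116/23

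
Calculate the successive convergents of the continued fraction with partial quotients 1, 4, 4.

1/1, 5/4, 21/17

Using the convergent recurrence p_i = a_i*p_{i-1} + p_{i-2}, q_i = a_i*q_{i-1} + q_{i-2} with p_{-2}=0, p_{-1}=1, q_{-2}=1, q_{-1}=0:
  i=0: a_0=1, p_0 = 1*1 + 0 = 1, q_0 = 1*0 + 1 = 1.
  i=1: a_1=4, p_1 = 4*1 + 1 = 5, q_1 = 4*1 + 0 = 4.
  i=2: a_2=4, p_2 = 4*5 + 1 = 21, q_2 = 4*4 + 1 = 17.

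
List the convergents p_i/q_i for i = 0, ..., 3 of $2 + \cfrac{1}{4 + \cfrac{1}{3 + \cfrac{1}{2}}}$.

Using the convergent recurrence p_i = a_i*p_{i-1} + p_{i-2}, q_i = a_i*q_{i-1} + q_{i-2} with p_{-2}=0, p_{-1}=1, q_{-2}=1, q_{-1}=0:
  i=0: a_0=2, p_0 = 2*1 + 0 = 2, q_0 = 2*0 + 1 = 1.
  i=1: a_1=4, p_1 = 4*2 + 1 = 9, q_1 = 4*1 + 0 = 4.
  i=2: a_2=3, p_2 = 3*9 + 2 = 29, q_2 = 3*4 + 1 = 13.
  i=3: a_3=2, p_3 = 2*29 + 9 = 67, q_3 = 2*13 + 4 = 30.

2/1, 9/4, 29/13, 67/30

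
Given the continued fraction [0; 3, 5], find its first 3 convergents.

Using the convergent recurrence p_i = a_i*p_{i-1} + p_{i-2}, q_i = a_i*q_{i-1} + q_{i-2} with p_{-2}=0, p_{-1}=1, q_{-2}=1, q_{-1}=0:
  i=0: a_0=0, p_0 = 0*1 + 0 = 0, q_0 = 0*0 + 1 = 1.
  i=1: a_1=3, p_1 = 3*0 + 1 = 1, q_1 = 3*1 + 0 = 3.
  i=2: a_2=5, p_2 = 5*1 + 0 = 5, q_2 = 5*3 + 1 = 16.

0/1, 1/3, 5/16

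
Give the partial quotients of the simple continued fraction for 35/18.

[1; 1, 17]

Run the Euclidean algorithm on 35 and 18; the successive quotients are the partial quotients a_0, a_1, ... (each step inverts the fractional part left over by the previous one):
  35 = 1*18 + 17, so a_0 = 1.
  18 = 1*17 + 1, so a_1 = 1.
  17 = 17*1 + 0, so a_2 = 17.
The remainder reaches 0 after 3 divisions, so the expansion has 3 partial quotients, read off in order.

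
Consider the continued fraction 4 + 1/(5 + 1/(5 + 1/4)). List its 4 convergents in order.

Using the convergent recurrence p_i = a_i*p_{i-1} + p_{i-2}, q_i = a_i*q_{i-1} + q_{i-2} with p_{-2}=0, p_{-1}=1, q_{-2}=1, q_{-1}=0:
  i=0: a_0=4, p_0 = 4*1 + 0 = 4, q_0 = 4*0 + 1 = 1.
  i=1: a_1=5, p_1 = 5*4 + 1 = 21, q_1 = 5*1 + 0 = 5.
  i=2: a_2=5, p_2 = 5*21 + 4 = 109, q_2 = 5*5 + 1 = 26.
  i=3: a_3=4, p_3 = 4*109 + 21 = 457, q_3 = 4*26 + 5 = 109.

4/1, 21/5, 109/26, 457/109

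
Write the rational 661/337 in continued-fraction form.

[1; 1, 24, 1, 12]

Run the Euclidean algorithm on 661 and 337; the successive quotients are the partial quotients a_0, a_1, ... (each step inverts the fractional part left over by the previous one):
  661 = 1*337 + 324, so a_0 = 1.
  337 = 1*324 + 13, so a_1 = 1.
  324 = 24*13 + 12, so a_2 = 24.
  13 = 1*12 + 1, so a_3 = 1.
  12 = 12*1 + 0, so a_4 = 12.
The remainder reaches 0 after 5 divisions, so the expansion has 5 partial quotients, read off in order.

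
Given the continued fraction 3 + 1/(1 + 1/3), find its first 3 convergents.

Using the convergent recurrence p_i = a_i*p_{i-1} + p_{i-2}, q_i = a_i*q_{i-1} + q_{i-2} with p_{-2}=0, p_{-1}=1, q_{-2}=1, q_{-1}=0:
  i=0: a_0=3, p_0 = 3*1 + 0 = 3, q_0 = 3*0 + 1 = 1.
  i=1: a_1=1, p_1 = 1*3 + 1 = 4, q_1 = 1*1 + 0 = 1.
  i=2: a_2=3, p_2 = 3*4 + 3 = 15, q_2 = 3*1 + 1 = 4.

3/1, 4/1, 15/4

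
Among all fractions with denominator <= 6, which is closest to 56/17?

10/3

Expand x = 56/17 as a continued fraction with the Euclidean algorithm:
  56 = 3*17 + 5, so a_0 = 3.
  17 = 3*5 + 2, so a_1 = 3.
  5 = 2*2 + 1, so a_2 = 2.
  2 = 2*1 + 0, so a_3 = 2.
so x = [3; 3, 2, 2].
Convergents (p_i = a_i*p_{i-1} + p_{i-2}, q_i = a_i*q_{i-1} + q_{i-2} with p_{-2}=0, p_{-1}=1, q_{-2}=1, q_{-1}=0), until the denominator exceeds 6:
  i=0: a_0=3, p_0 = 3*1 + 0 = 3, q_0 = 3*0 + 1 = 1.
  i=1: a_1=3, p_1 = 3*3 + 1 = 10, q_1 = 3*1 + 0 = 3.
  i=2: a_2=2, p_2 = 2*10 + 3 = 23, q_2 = 2*3 + 1 = 7.
q_2 = 7 > 6, so the last convergent with denominator <= 6 is p_1/q_1 = 10/3.
The closest fraction with denominator <= 6 is either p_1/q_1 or the intermediate fraction (k*p_1 + p_0)/(k*q_1 + q_0) with the largest k >= 1 whose denominator stays <= 6; these approach x as k grows, and every other convergent or intermediate fraction in range is farther away.
Largest k: floor((6 - q_0)/q_1) = floor((6 - 1)/3) = 1.
That gives (1*10 + 3)/(1*3 + 1) = 13/4.
Compare the errors: |x - 10/3| = |56*3 - 10*17|/(17*3) = 2/51, and |x - 13/4| = |56*4 - 13*17|/(17*4) = 3/68.
Cross-multiplying, 2*68 = 136 < 153 = 3*51, so 2/51 is smaller: the convergent 10/3 is closer to x than 13/4.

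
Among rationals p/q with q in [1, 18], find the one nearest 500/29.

293/17

Expand x = 500/29 as a continued fraction with the Euclidean algorithm:
  500 = 17*29 + 7, so a_0 = 17.
  29 = 4*7 + 1, so a_1 = 4.
  7 = 7*1 + 0, so a_2 = 7.
so x = [17; 4, 7].
Convergents (p_i = a_i*p_{i-1} + p_{i-2}, q_i = a_i*q_{i-1} + q_{i-2} with p_{-2}=0, p_{-1}=1, q_{-2}=1, q_{-1}=0), until the denominator exceeds 18:
  i=0: a_0=17, p_0 = 17*1 + 0 = 17, q_0 = 17*0 + 1 = 1.
  i=1: a_1=4, p_1 = 4*17 + 1 = 69, q_1 = 4*1 + 0 = 4.
  i=2: a_2=7, p_2 = 7*69 + 17 = 500, q_2 = 7*4 + 1 = 29.
q_2 = 29 > 18, so the last convergent with denominator <= 18 is p_1/q_1 = 69/4.
The closest fraction with denominator <= 18 is either p_1/q_1 or the intermediate fraction (k*p_1 + p_0)/(k*q_1 + q_0) with the largest k >= 1 whose denominator stays <= 18; these approach x as k grows, and every other convergent or intermediate fraction in range is farther away.
Largest k: floor((18 - q_0)/q_1) = floor((18 - 1)/4) = 4.
That gives (4*69 + 17)/(4*4 + 1) = 293/17.
Compare the errors: |x - 69/4| = |500*4 - 69*29|/(29*4) = 1/116, and |x - 293/17| = |500*17 - 293*29|/(29*17) = 3/493.
Cross-multiplying, 3*116 = 348 < 493 = 1*493, so 3/493 is smaller: the intermediate fraction 293/17 is closer to x than 69/4.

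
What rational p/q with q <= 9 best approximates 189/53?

Expand x = 189/53 as a continued fraction with the Euclidean algorithm:
  189 = 3*53 + 30, so a_0 = 3.
  53 = 1*30 + 23, so a_1 = 1.
  30 = 1*23 + 7, so a_2 = 1.
  23 = 3*7 + 2, so a_3 = 3.
  7 = 3*2 + 1, so a_4 = 3.
  2 = 2*1 + 0, so a_5 = 2.
so x = [3; 1, 1, 3, 3, 2].
Convergents (p_i = a_i*p_{i-1} + p_{i-2}, q_i = a_i*q_{i-1} + q_{i-2} with p_{-2}=0, p_{-1}=1, q_{-2}=1, q_{-1}=0), until the denominator exceeds 9:
  i=0: a_0=3, p_0 = 3*1 + 0 = 3, q_0 = 3*0 + 1 = 1.
  i=1: a_1=1, p_1 = 1*3 + 1 = 4, q_1 = 1*1 + 0 = 1.
  i=2: a_2=1, p_2 = 1*4 + 3 = 7, q_2 = 1*1 + 1 = 2.
  i=3: a_3=3, p_3 = 3*7 + 4 = 25, q_3 = 3*2 + 1 = 7.
  i=4: a_4=3, p_4 = 3*25 + 7 = 82, q_4 = 3*7 + 2 = 23.
q_4 = 23 > 9, so the last convergent with denominator <= 9 is p_3/q_3 = 25/7.
The closest fraction with denominator <= 9 is either p_3/q_3 or the intermediate fraction (k*p_3 + p_2)/(k*q_3 + q_2) with the largest k >= 1 whose denominator stays <= 9; these approach x as k grows, and every other convergent or intermediate fraction in range is farther away.
Largest k: floor((9 - q_2)/q_3) = floor((9 - 2)/7) = 1.
That gives (1*25 + 7)/(1*7 + 2) = 32/9.
Compare the errors: |x - 25/7| = |189*7 - 25*53|/(53*7) = 2/371, and |x - 32/9| = |189*9 - 32*53|/(53*9) = 5/477.
Cross-multiplying, 2*477 = 954 < 1855 = 5*371, so 2/371 is smaller: the convergent 25/7 is closer to x than 32/9.

25/7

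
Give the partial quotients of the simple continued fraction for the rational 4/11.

[0; 2, 1, 3]

Run the Euclidean algorithm on 4 and 11; the successive quotients are the partial quotients a_0, a_1, ... (each step inverts the fractional part left over by the previous one):
  4 = 0*11 + 4, so a_0 = 0.
  11 = 2*4 + 3, so a_1 = 2.
  4 = 1*3 + 1, so a_2 = 1.
  3 = 3*1 + 0, so a_3 = 3.
The remainder reaches 0 after 4 divisions, so the expansion has 4 partial quotients, read off in order.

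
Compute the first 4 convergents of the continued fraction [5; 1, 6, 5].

Using the convergent recurrence p_i = a_i*p_{i-1} + p_{i-2}, q_i = a_i*q_{i-1} + q_{i-2} with p_{-2}=0, p_{-1}=1, q_{-2}=1, q_{-1}=0:
  i=0: a_0=5, p_0 = 5*1 + 0 = 5, q_0 = 5*0 + 1 = 1.
  i=1: a_1=1, p_1 = 1*5 + 1 = 6, q_1 = 1*1 + 0 = 1.
  i=2: a_2=6, p_2 = 6*6 + 5 = 41, q_2 = 6*1 + 1 = 7.
  i=3: a_3=5, p_3 = 5*41 + 6 = 211, q_3 = 5*7 + 1 = 36.

5/1, 6/1, 41/7, 211/36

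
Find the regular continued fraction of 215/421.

[0; 1, 1, 22, 1, 8]

Run the Euclidean algorithm on 215 and 421; the successive quotients are the partial quotients a_0, a_1, ... (each step inverts the fractional part left over by the previous one):
  215 = 0*421 + 215, so a_0 = 0.
  421 = 1*215 + 206, so a_1 = 1.
  215 = 1*206 + 9, so a_2 = 1.
  206 = 22*9 + 8, so a_3 = 22.
  9 = 1*8 + 1, so a_4 = 1.
  8 = 8*1 + 0, so a_5 = 8.
The remainder reaches 0 after 6 divisions, so the expansion has 6 partial quotients, read off in order.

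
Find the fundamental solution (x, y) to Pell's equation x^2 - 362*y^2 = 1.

(x, y) = (723, 38)

First expand sqrt(362) as a continued fraction. With x_i = (sqrt(362) + m_i)/d_i and (m_0, d_0) = (0, 1): a_0 = floor(sqrt(362)) = 19, since 19^2 = 361 <= 362 < 400 = 20^2.
Iterate m_{i+1} = d_i*a_i - m_i, d_{i+1} = (362 - m_{i+1}^2)/d_i, a_{i+1} = floor((a_0 + m_{i+1})/d_{i+1}):
  m_1 = 1*19 - 0 = 19, d_1 = (362 - 19^2)/1 = 1/1 = 1, a_1 = floor((19 + 19)/1) = 38.
  m_2 = 1*38 - 19 = 19, d_2 = (362 - 19^2)/1 = 1/1 = 1: (m_2, d_2) = (m_1, d_1) = (19, 1), so from here the quotient a_1 repeats; the period length is 1.
So sqrt(362) = [19; (38)] with period length k = 1.
k is odd, so (p_{k-1}, q_{k-1}) only solves x^2 - 362y^2 = -1 and the fundamental solution of x^2 - 362y^2 = 1 is (p_{2k-1}, q_{2k-1}) = (p_1, q_1); compute convergents through index 1, running through the period twice.
Convergents (p_i = a_i*p_{i-1} + p_{i-2}, q_i = a_i*q_{i-1} + q_{i-2} with p_{-2}=0, p_{-1}=1, q_{-2}=1, q_{-1}=0):
  i=0: a_0=19, p_0 = 19*1 + 0 = 19, q_0 = 19*0 + 1 = 1.
  i=1: a_1=38, p_1 = 38*19 + 1 = 723, q_1 = 38*1 + 0 = 38.
Indeed p_0^2 - 362*q_0^2 = 361 - 362 = -1, not +1.
Check: 723^2 - 362*38^2 = 522729 - 522728 = 1, so (x, y) = (723, 38) solves the equation, and by the theorem it is the least positive solution.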